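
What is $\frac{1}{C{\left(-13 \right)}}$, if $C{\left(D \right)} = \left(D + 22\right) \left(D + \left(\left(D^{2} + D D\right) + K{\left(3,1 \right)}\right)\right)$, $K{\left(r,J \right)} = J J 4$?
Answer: $\frac{1}{2961} \approx 0.00033772$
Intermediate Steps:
$K{\left(r,J \right)} = 4 J^{2}$ ($K{\left(r,J \right)} = J^{2} \cdot 4 = 4 J^{2}$)
$C{\left(D \right)} = \left(22 + D\right) \left(4 + D + 2 D^{2}\right)$ ($C{\left(D \right)} = \left(D + 22\right) \left(D + \left(\left(D^{2} + D D\right) + 4 \cdot 1^{2}\right)\right) = \left(22 + D\right) \left(D + \left(\left(D^{2} + D^{2}\right) + 4 \cdot 1\right)\right) = \left(22 + D\right) \left(D + \left(2 D^{2} + 4\right)\right) = \left(22 + D\right) \left(D + \left(4 + 2 D^{2}\right)\right) = \left(22 + D\right) \left(4 + D + 2 D^{2}\right)$)
$\frac{1}{C{\left(-13 \right)}} = \frac{1}{88 + 2 \left(-13\right)^{3} + 26 \left(-13\right) + 45 \left(-13\right)^{2}} = \frac{1}{88 + 2 \left(-2197\right) - 338 + 45 \cdot 169} = \frac{1}{88 - 4394 - 338 + 7605} = \frac{1}{2961}$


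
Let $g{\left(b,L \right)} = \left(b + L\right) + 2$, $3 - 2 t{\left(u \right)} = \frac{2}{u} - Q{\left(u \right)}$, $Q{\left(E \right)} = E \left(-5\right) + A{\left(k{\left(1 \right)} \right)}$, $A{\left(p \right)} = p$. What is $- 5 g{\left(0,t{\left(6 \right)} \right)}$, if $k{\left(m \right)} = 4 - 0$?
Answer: $\frac{145}{3} \approx 48.333$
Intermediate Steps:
$k{\left(m \right)} = 4$ ($k{\left(m \right)} = 4 + 0 = 4$)
$Q{\left(E \right)} = 4 - 5 E$ ($Q{\left(E \right)} = E \left(-5\right) + 4 = - 5 E + 4 = 4 - 5 E$)
$t{\left(u \right)} = \frac{7}{2} - \frac{1}{u} - \frac{5 u}{2}$ ($t{\left(u \right)} = \frac{3}{2} - \frac{\frac{2}{u} - \left(4 - 5 u\right)}{2} = \frac{3}{2} - \frac{\frac{2}{u} + \left(-4 + 5 u\right)}{2} = \frac{3}{2} - \frac{-4 + \frac{2}{u} + 5 u}{2} = \frac{3}{2} - \left(-2 + \frac{1}{u} + \frac{5 u}{2}\right) = \frac{7}{2} - \frac{1}{u} - \frac{5 u}{2}$)
$g{\left(b,L \right)} = 2 + L + b$ ($g{\left(b,L \right)} = \left(L + b\right) + 2 = 2 + L + b$)
$- 5 g{\left(0,t{\left(6 \right)} \right)} = - 5 \left(2 - \frac{35}{3} + 0\right) = \left(-5\right) \left(- \frac{29}{3}\right) = \frac{145}{3}$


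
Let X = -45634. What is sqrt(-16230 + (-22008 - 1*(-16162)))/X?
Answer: -I*sqrt(5519)/22817 ≈ -0.0032559*I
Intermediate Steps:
sqrt(-16230 + (-22008 - 1*(-16162)))/X = sqrt(-16230 + (-22008 - 1*(-16162)))/(-45634) = sqrt(-16230 + (-22008 + 16162))*(-1/45634) = sqrt(-16230 - 5846)*(-1/45634) = sqrt(-22076)*(-1/45634) = (2*I*sqrt(5519))*(-1/45634) = -I*sqrt(5519)/22817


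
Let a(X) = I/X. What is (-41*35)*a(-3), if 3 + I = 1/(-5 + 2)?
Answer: -14350/9 ≈ -1594.4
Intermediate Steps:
I = -10/3 (I = -3 + 1/(-5 + 2) = -3 + 1/(-3) = -3 - ⅓ = -10/3 ≈ -3.3333)
a(X) = -10/(3*X)
(-41*35)*a(-3) = (-41*35)*(-10/3/(-3)) = -(-14350)*(-1)/(3*3) = -1435*10/9 = -14350/9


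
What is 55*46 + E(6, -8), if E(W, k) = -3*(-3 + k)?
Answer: 2563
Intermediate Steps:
E(W, k) = 9 - 3*k
55*46 + E(6, -8) = 55*46 + (9 - 3*(-8)) = 2530 + (9 + 24) = 2530 + 33 = 2563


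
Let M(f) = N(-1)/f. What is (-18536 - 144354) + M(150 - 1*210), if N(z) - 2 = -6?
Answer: -2443349/15 ≈ -1.6289e+5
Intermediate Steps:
N(z) = -4 (N(z) = 2 - 6 = -4)
M(f) = -4/f
(-18536 - 144354) + M(150 - 1*210) = (-18536 - 144354) - 4/(150 - 1*210) = -162890 - 4/(150 - 210) = -162890 - 4/(-60) = -162890 - 4*(-1/60) = -162890 + 1/15 = -2443349/15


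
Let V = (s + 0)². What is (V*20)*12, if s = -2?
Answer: 960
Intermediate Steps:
V = 4 (V = (-2 + 0)² = (-2)² = 4)
(V*20)*12 = (4*20)*12 = 80*12 = 960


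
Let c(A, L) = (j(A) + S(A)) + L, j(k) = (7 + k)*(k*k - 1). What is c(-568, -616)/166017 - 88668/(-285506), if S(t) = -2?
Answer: -8609936017145/7899808267 ≈ -1089.9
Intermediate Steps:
j(k) = (-1 + k**2)*(7 + k) (j(k) = (7 + k)*(k**2 - 1) = (7 + k)*(-1 + k**2) = (-1 + k**2)*(7 + k))
c(A, L) = -9 + L + A**3 - A + 7*A**2 (c(A, L) = ((-7 + A**3 - A + 7*A**2) - 2) + L = (-9 + A**3 - A + 7*A**2) + L = -9 + L + A**3 - A + 7*A**2)
c(-568, -616)/166017 - 88668/(-285506) = (-9 - 616 + (-568)**3 - 1*(-568) + 7*(-568)**2)/166017 - 88668/(-285506) = (-9 - 616 - 183250432 + 568 + 7*322624)*(1/166017) - 88668*(-1/285506) = (-9 - 616 - 183250432 + 568 + 2258368)*(1/166017) + 44334/142753 = -180992121*1/166017 + 44334/142753 = -60330707/55339 + 44334/142753 = -8609936017145/7899808267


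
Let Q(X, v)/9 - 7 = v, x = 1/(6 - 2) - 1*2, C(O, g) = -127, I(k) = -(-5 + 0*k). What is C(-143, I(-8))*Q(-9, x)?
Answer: -24003/4 ≈ -6000.8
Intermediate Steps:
I(k) = 5 (I(k) = -(-5 + 0) = -1*(-5) = 5)
x = -7/4 (x = 1/4 - 2 = ¼ - 2 = -7/4 ≈ -1.7500)
Q(X, v) = 63 + 9*v
C(-143, I(-8))*Q(-9, x) = -127*(63 + 9*(-7/4)) = -127*(63 - 63/4) = -127*189/4 = -24003/4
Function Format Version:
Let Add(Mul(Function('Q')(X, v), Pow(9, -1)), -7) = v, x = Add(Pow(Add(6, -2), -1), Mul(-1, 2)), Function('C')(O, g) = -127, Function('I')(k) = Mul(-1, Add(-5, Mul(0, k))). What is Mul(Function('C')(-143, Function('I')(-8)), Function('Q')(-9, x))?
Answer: Rational(-24003, 4) ≈ -6000.8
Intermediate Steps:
Function('I')(k) = 5 (Function('I')(k) = Mul(-1, Add(-5, 0)) = Mul(-1, -5) = 5)
x = Rational(-7, 4) (x = Add(Pow(4, -1), -2) = Add(Rational(1, 4), -2) = Rational(-7, 4) ≈ -1.7500)
Function('Q')(X, v) = Add(63, Mul(9, v))
Mul(Function('C')(-143, Function('I')(-8)), Function('Q')(-9, x)) = Mul(-127, Add(63, Mul(9, Rational(-7, 4)))) = Mul(-127, Add(63, Rational(-63, 4))) = Mul(-127, Rational(189, 4)) = Rational(-24003, 4)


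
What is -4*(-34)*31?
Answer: 4216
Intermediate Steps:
-4*(-34)*31 = 136*31 = 4216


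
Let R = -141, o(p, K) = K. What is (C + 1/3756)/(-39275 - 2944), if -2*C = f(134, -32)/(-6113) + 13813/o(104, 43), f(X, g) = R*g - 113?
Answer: 158220696277/41682751318476 ≈ 0.0037958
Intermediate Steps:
f(X, g) = -113 - 141*g (f(X, g) = -141*g - 113 = -113 - 141*g)
C = -42124856/262859 (C = -((-113 - 141*(-32))/(-6113) + 13813/43)/2 = -((-113 + 4512)*(-1/6113) + 13813*(1/43))/2 = -(4399*(-1/6113) + 13813/43)/2 = -(-4399/6113 + 13813/43)/2 = -1/2*84249712/262859 = -42124856/262859 ≈ -160.26)
(C + 1/3756)/(-39275 - 2944) = (-42124856/262859 + 1/3756)/(-39275 - 2944) = (-42124856/262859 + 1/3756)/(-42219) = -158220696277/987298404*(-1/42219) = 158220696277/41682751318476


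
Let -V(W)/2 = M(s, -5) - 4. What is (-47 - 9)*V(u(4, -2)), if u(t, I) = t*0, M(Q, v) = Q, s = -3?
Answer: -784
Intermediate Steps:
u(t, I) = 0
V(W) = 14 (V(W) = -2*(-3 - 4) = -2*(-7) = 14)
(-47 - 9)*V(u(4, -2)) = (-47 - 9)*14 = -56*14 = -784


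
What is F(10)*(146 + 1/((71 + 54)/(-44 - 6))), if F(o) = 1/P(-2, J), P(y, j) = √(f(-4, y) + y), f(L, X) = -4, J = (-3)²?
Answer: -364*I*√6/15 ≈ -59.441*I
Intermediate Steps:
J = 9
P(y, j) = √(-4 + y)
F(o) = -I*√6/6 (F(o) = 1/(√(-4 - 2)) = 1/(√(-6)) = 1/(I*√6) = -I*√6/6)
F(10)*(146 + 1/((71 + 54)/(-44 - 6))) = (-I*√6/6)*(146 + 1/((71 + 54)/(-44 - 6))) = (-I*√6/6)*(146 + 1/(125/(-50))) = (-I*√6/6)*(146 + 1/(125*(-1/50))) = (-I*√6/6)*(146 + 1/(-5/2)) = (-I*√6/6)*(146 - ⅖) = -I*√6/6*(728/5) = -364*I*√6/15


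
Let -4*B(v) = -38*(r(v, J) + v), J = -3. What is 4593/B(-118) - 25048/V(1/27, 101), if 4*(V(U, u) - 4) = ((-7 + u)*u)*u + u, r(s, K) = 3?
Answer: -9028394566/2095439035 ≈ -4.3086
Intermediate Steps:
V(U, u) = 4 + u/4 + u**2*(-7 + u)/4 (V(U, u) = 4 + (((-7 + u)*u)*u + u)/4 = 4 + ((u*(-7 + u))*u + u)/4 = 4 + (u**2*(-7 + u) + u)/4 = 4 + (u + u**2*(-7 + u))/4 = 4 + (u/4 + u**2*(-7 + u)/4) = 4 + u/4 + u**2*(-7 + u)/4)
B(v) = 57/2 + 19*v/2 (B(v) = -(-19)*(3 + v)/2 = -(-114 - 38*v)/4 = 57/2 + 19*v/2)
4593/B(-118) - 25048/V(1/27, 101) = 4593/(57/2 + (19/2)*(-118)) - 25048/(4 - 7/4*101**2 + (1/4)*101 + (1/4)*101**3) = 4593/(57/2 - 1121) - 25048/(4 - 7/4*10201 + 101/4 + (1/4)*1030301) = 4593/(-2185/2) - 25048/(4 - 71407/4 + 101/4 + 1030301/4) = 4593*(-2/2185) - 25048/959011/4 = -9186/2185 - 25048*4/959011 = -9186/2185 - 100192/959011 = -9028394566/2095439035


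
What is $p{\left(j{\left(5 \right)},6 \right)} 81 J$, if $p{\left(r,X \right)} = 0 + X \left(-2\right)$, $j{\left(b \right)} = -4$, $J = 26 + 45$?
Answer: $-69012$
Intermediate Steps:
$J = 71$
$p{\left(r,X \right)} = - 2 X$ ($p{\left(r,X \right)} = 0 - 2 X = - 2 X$)
$p{\left(j{\left(5 \right)},6 \right)} 81 J = \left(-2\right) 6 \cdot 81 \cdot 71 = \left(-12\right) 81 \cdot 71 = \left(-972\right) 71 = -69012$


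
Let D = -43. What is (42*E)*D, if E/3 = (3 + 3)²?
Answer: -195048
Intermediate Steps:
E = 108 (E = 3*(3 + 3)² = 3*6² = 3*36 = 108)
(42*E)*D = (42*108)*(-43) = 4536*(-43) = -195048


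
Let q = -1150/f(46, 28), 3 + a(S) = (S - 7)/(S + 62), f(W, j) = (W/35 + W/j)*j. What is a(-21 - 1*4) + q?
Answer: -5912/333 ≈ -17.754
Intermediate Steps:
f(W, j) = j*(W/35 + W/j) (f(W, j) = (W*(1/35) + W/j)*j = (W/35 + W/j)*j = j*(W/35 + W/j))
a(S) = -3 + (-7 + S)/(62 + S) (a(S) = -3 + (S - 7)/(S + 62) = -3 + (-7 + S)/(62 + S))
q = -125/9 (q = -1150*35/(46*(35 + 28)) = -1150/((1/35)*46*63) = -1150/414/5 = -1150*5/414 = -125/9 ≈ -13.889)
a(-21 - 1*4) + q = (-193 - 2*(-21 - 1*4))/(62 + (-21 - 1*4)) - 125/9 = (-193 - 2*(-21 - 4))/(62 + (-21 - 4)) - 125/9 = (-193 - 2*(-25))/(62 - 25) - 125/9 = (-193 + 50)/37 - 125/9 = (1/37)*(-143) - 125/9 = -143/37 - 125/9 = -5912/333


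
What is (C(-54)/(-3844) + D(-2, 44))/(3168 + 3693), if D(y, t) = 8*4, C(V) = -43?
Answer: 41017/8791228 ≈ 0.0046657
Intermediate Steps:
D(y, t) = 32
(C(-54)/(-3844) + D(-2, 44))/(3168 + 3693) = (-43/(-3844) + 32)/(3168 + 3693) = (-43*(-1/3844) + 32)/6861 = (43/3844 + 32)*(1/6861) = (123051/3844)*(1/6861) = 41017/8791228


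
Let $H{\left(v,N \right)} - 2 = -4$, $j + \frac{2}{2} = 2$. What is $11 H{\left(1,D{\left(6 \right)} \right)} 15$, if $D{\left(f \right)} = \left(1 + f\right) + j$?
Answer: $-330$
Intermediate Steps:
$j = 1$ ($j = -1 + 2 = 1$)
$D{\left(f \right)} = 2 + f$ ($D{\left(f \right)} = \left(1 + f\right) + 1 = 2 + f$)
$H{\left(v,N \right)} = -2$ ($H{\left(v,N \right)} = 2 - 4 = -2$)
$11 H{\left(1,D{\left(6 \right)} \right)} 15 = 11 \left(-2\right) 15 = \left(-22\right) 15 = -330$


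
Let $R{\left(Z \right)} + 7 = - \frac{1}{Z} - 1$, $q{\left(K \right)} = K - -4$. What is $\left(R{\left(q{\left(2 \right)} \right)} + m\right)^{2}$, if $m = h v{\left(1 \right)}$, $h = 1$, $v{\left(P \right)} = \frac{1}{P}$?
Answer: $\frac{1849}{36} \approx 51.361$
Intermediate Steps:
$q{\left(K \right)} = 4 + K$ ($q{\left(K \right)} = K + 4 = 4 + K$)
$R{\left(Z \right)} = -8 - \frac{1}{Z}$ ($R{\left(Z \right)} = -7 - \left(1 + \frac{1}{Z}\right) = -8 - \frac{1}{Z}$)
$m = 1$ ($m = 1 \cdot 1^{-1} = 1 \cdot 1 = 1$)
$\left(R{\left(q{\left(2 \right)} \right)} + m\right)^{2} = \left(\left(-8 - \frac{1}{4 + 2}\right) + 1\right)^{2} = \left(\left(-8 - \frac{1}{6}\right) + 1\right)^{2} = \left(- \frac{49}{6} + 1\right)^{2} = \left(- \frac{43}{6}\right)^{2} = \frac{1849}{36}$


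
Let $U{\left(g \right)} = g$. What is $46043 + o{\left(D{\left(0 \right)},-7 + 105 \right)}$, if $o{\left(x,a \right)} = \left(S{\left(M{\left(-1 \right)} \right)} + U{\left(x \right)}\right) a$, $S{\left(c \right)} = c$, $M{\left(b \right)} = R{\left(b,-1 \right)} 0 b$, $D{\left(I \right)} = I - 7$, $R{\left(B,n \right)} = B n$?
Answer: $45357$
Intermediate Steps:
$D{\left(I \right)} = -7 + I$
$M{\left(b \right)} = 0$ ($M{\left(b \right)} = b \left(-1\right) 0 b = - b 0 b = 0 b = 0$)
$o{\left(x,a \right)} = a x$ ($o{\left(x,a \right)} = \left(0 + x\right) a = x a = a x$)
$46043 + o{\left(D{\left(0 \right)},-7 + 105 \right)} = 46043 + \left(-7 + 105\right) \left(-7 + 0\right) = 46043 + 98 \left(-7\right) = 46043 - 686 = 45357$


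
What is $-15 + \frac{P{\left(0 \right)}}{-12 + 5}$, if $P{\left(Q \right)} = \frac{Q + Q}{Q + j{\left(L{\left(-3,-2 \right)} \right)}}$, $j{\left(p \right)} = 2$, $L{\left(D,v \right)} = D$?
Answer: $-15$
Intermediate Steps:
$P{\left(Q \right)} = \frac{2 Q}{2 + Q}$ ($P{\left(Q \right)} = \frac{Q + Q}{Q + 2} = \frac{2 Q}{2 + Q}$)
$-15 + \frac{P{\left(0 \right)}}{-12 + 5} = -15 + \frac{2 \cdot 0 \frac{1}{2 + 0}}{-12 + 5} = -15 + \frac{2 \cdot 0 \cdot \frac{1}{2}}{-7} = -15 + 2 \cdot 0 \cdot \frac{1}{2} \left(- \frac{1}{7}\right) = -15 + 0 \left(- \frac{1}{7}\right) = -15 + 0 = -15$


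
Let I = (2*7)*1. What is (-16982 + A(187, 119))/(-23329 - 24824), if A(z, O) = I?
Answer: 808/2293 ≈ 0.35238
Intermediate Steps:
I = 14 (I = 14*1 = 14)
A(z, O) = 14
(-16982 + A(187, 119))/(-23329 - 24824) = (-16982 + 14)/(-23329 - 24824) = -16968/(-48153) = -16968*(-1/48153) = 808/2293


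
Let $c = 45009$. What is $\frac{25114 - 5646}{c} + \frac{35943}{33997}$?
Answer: $\frac{2279612083}{1530170973} \approx 1.4898$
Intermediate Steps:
$\frac{25114 - 5646}{c} + \frac{35943}{33997} = \frac{25114 - 5646}{45009} + \frac{35943}{33997} = \left(25114 - 5646\right) \frac{1}{45009} + 35943 \cdot \frac{1}{33997} = 19468 \cdot \frac{1}{45009} + \frac{35943}{33997} = \frac{19468}{45009} + \frac{35943}{33997} = \frac{2279612083}{1530170973}$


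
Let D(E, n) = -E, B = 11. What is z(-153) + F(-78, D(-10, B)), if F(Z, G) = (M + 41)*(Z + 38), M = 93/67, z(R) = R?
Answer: -123851/67 ≈ -1848.5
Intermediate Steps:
M = 93/67 (M = 93*(1/67) = 93/67 ≈ 1.3881)
F(Z, G) = 107920/67 + 2840*Z/67 (F(Z, G) = (93/67 + 41)*(Z + 38) = 2840*(38 + Z)/67 = 107920/67 + 2840*Z/67)
z(-153) + F(-78, D(-10, B)) = -153 + (107920/67 + (2840/67)*(-78)) = -153 + (107920/67 - 221520/67) = -153 - 113600/67 = -123851/67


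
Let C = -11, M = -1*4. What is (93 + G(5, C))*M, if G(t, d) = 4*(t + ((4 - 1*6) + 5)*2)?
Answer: -548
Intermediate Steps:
M = -4
G(t, d) = 24 + 4*t (G(t, d) = 4*(t + ((4 - 6) + 5)*2) = 4*(t + (-2 + 5)*2) = 4*(t + 3*2) = 4*(t + 6) = 4*(6 + t) = 24 + 4*t)
(93 + G(5, C))*M = (93 + (24 + 4*5))*(-4) = (93 + (24 + 20))*(-4) = (93 + 44)*(-4) = 137*(-4) = -548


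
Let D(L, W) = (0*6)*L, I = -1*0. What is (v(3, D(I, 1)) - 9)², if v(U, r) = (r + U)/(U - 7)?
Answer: 1521/16 ≈ 95.063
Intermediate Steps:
I = 0
D(L, W) = 0 (D(L, W) = 0*L = 0)
v(U, r) = (U + r)/(-7 + U)
(v(3, D(I, 1)) - 9)² = ((3 + 0)/(-7 + 3) - 9)² = (3/(-4) - 9)² = (-¼*3 - 9)² = (-¾ - 9)² = (-39/4)² = 1521/16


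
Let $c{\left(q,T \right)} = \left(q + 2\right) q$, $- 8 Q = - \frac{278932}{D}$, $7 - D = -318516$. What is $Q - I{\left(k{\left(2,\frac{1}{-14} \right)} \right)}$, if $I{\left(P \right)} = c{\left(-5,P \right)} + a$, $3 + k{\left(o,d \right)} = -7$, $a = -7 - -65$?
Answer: $- \frac{46434625}{637046} \approx -72.891$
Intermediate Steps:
$D = 318523$ ($D = 7 - -318516 = 7 + 318516 = 318523$)
$a = 58$ ($a = -7 + 65 = 58$)
$k{\left(o,d \right)} = -10$ ($k{\left(o,d \right)} = -3 - 7 = -10$)
$Q = \frac{69733}{637046}$ ($Q = - \frac{\left(-278932\right) \frac{1}{318523}}{8} = \left(- \frac{1}{8}\right) \left(- \frac{278932}{318523}\right) = \frac{69733}{637046} \approx 0.10946$)
$c{\left(q,T \right)} = q \left(2 + q\right)$ ($c{\left(q,T \right)} = \left(2 + q\right) q = q \left(2 + q\right)$)
$I{\left(P \right)} = 73$ ($I{\left(P \right)} = - 5 \left(2 - 5\right) + 58 = \left(-5\right) \left(-3\right) + 58 = 15 + 58 = 73$)
$Q - I{\left(k{\left(2,\frac{1}{-14} \right)} \right)} = \frac{69733}{637046} - 73 = - \frac{46434625}{637046}$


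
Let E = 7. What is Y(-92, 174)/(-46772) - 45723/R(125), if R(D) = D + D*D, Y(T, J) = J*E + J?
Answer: -180040013/61388250 ≈ -2.9328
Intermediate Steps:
Y(T, J) = 8*J (Y(T, J) = J*7 + J = 7*J + J = 8*J)
R(D) = D + D**2
Y(-92, 174)/(-46772) - 45723/R(125) = (8*174)/(-46772) - 45723*1/(125*(1 + 125)) = 1392*(-1/46772) - 45723/(125*126) = -348/11693 - 45723/15750 = -348/11693 - 45723*1/15750 = -348/11693 - 15241/5250 = -180040013/61388250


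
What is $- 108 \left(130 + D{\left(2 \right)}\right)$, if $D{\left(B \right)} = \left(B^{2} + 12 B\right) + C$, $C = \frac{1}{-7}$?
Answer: $- \frac{119340}{7} \approx -17049.0$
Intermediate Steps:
$C = - \frac{1}{7} \approx -0.14286$
$D{\left(B \right)} = - \frac{1}{7} + B^{2} + 12 B$ ($D{\left(B \right)} = \left(B^{2} + 12 B\right) - \frac{1}{7} = - \frac{1}{7} + B^{2} + 12 B$)
$- 108 \left(130 + D{\left(2 \right)}\right) = - 108 \left(130 + \left(- \frac{1}{7} + 2^{2} + 12 \cdot 2\right)\right) = - 108 \left(130 + \left(- \frac{1}{7} + 4 + 24\right)\right) = - 108 \left(130 + \frac{195}{7}\right) = \left(-108\right) \frac{1105}{7} = - \frac{119340}{7}$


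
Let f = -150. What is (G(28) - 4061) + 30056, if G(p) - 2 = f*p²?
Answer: -91603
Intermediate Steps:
G(p) = 2 - 150*p²
(G(28) - 4061) + 30056 = ((2 - 150*28²) - 4061) + 30056 = ((2 - 150*784) - 4061) + 30056 = ((2 - 117600) - 4061) + 30056 = (-117598 - 4061) + 30056 = -121659 + 30056 = -91603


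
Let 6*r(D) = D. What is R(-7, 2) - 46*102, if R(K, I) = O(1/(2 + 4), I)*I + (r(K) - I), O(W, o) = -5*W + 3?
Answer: -28145/6 ≈ -4690.8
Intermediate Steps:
r(D) = D/6
O(W, o) = 3 - 5*W
R(K, I) = K/6 + 7*I/6 (R(K, I) = (3 - 5/(2 + 4))*I + (K/6 - I) = (3 - 5/6)*I + (-I + K/6) = (3 - 5*⅙)*I + (-I + K/6) = (3 - ⅚)*I + (-I + K/6) = 13*I/6 + (-I + K/6) = K/6 + 7*I/6)
R(-7, 2) - 46*102 = ((⅙)*(-7) + (7/6)*2) - 46*102 = (-7/6 + 7/3) - 4692 = 7/6 - 4692 = -28145/6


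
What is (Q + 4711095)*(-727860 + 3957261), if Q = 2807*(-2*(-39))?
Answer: 15921079335441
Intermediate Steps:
Q = 218946 (Q = 2807*78 = 218946)
(Q + 4711095)*(-727860 + 3957261) = (218946 + 4711095)*(-727860 + 3957261) = 4930041*3229401 = 15921079335441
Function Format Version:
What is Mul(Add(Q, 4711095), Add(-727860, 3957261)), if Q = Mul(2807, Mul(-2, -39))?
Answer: 15921079335441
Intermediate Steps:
Q = 218946 (Q = Mul(2807, 78) = 218946)
Mul(Add(Q, 4711095), Add(-727860, 3957261)) = Mul(Add(218946, 4711095), Add(-727860, 3957261)) = Mul(4930041, 3229401) = 15921079335441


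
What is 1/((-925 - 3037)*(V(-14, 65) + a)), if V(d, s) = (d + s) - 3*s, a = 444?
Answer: -1/1188600 ≈ -8.4133e-7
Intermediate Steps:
V(d, s) = d - 2*s
1/((-925 - 3037)*(V(-14, 65) + a)) = 1/((-925 - 3037)*((-14 - 2*65) + 444)) = 1/(-3962*((-14 - 130) + 444)) = 1/(-3962*(-144 + 444)) = 1/(-3962*300) = 1/(-1188600) = -1/1188600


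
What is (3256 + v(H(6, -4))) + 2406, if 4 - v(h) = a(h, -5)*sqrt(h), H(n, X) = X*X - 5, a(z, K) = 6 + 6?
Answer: 5666 - 12*sqrt(11) ≈ 5626.2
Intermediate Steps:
a(z, K) = 12
H(n, X) = -5 + X**2 (H(n, X) = X**2 - 5 = -5 + X**2)
v(h) = 4 - 12*sqrt(h)
(3256 + v(H(6, -4))) + 2406 = (3256 + (4 - 12*sqrt(-5 + (-4)**2))) + 2406 = (3256 + (4 - 12*sqrt(-5 + 16))) + 2406 = (3256 + (4 - 12*sqrt(11))) + 2406 = (3260 - 12*sqrt(11)) + 2406 = 5666 - 12*sqrt(11)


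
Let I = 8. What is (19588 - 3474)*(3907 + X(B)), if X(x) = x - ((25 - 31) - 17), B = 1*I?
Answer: 63456932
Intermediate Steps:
B = 8 (B = 1*8 = 8)
X(x) = 23 + x (X(x) = x - (-6 - 17) = x - 1*(-23) = x + 23 = 23 + x)
(19588 - 3474)*(3907 + X(B)) = (19588 - 3474)*(3907 + (23 + 8)) = 16114*(3907 + 31) = 16114*3938 = 63456932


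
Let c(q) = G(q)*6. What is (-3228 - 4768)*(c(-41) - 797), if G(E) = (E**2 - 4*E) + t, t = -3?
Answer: -81998980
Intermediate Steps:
G(E) = -3 + E**2 - 4*E (G(E) = (E**2 - 4*E) - 3 = -3 + E**2 - 4*E)
c(q) = -18 - 24*q + 6*q**2 (c(q) = (-3 + q**2 - 4*q)*6 = -18 - 24*q + 6*q**2)
(-3228 - 4768)*(c(-41) - 797) = (-3228 - 4768)*((-18 - 24*(-41) + 6*(-41)**2) - 797) = -7996*((-18 + 984 + 6*1681) - 797) = -7996*((-18 + 984 + 10086) - 797) = -7996*(11052 - 797) = -7996*10255 = -81998980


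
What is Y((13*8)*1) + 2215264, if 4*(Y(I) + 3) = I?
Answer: 2215287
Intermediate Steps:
Y(I) = -3 + I/4
Y((13*8)*1) + 2215264 = (-3 + ((13*8)*1)/4) + 2215264 = (-3 + (104*1)/4) + 2215264 = (-3 + (¼)*104) + 2215264 = (-3 + 26) + 2215264 = 23 + 2215264 = 2215287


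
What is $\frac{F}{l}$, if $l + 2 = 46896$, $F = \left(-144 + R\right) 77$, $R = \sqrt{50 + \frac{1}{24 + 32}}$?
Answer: $- \frac{5544}{23447} + \frac{11 \sqrt{39214}}{187576} \approx -0.22484$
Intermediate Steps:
$R = \frac{\sqrt{39214}}{28}$ ($R = \sqrt{50 + \frac{1}{56}} = \sqrt{\frac{2801}{56}} = \frac{\sqrt{39214}}{28} \approx 7.0723$)
$F = -11088 + \frac{11 \sqrt{39214}}{4}$ ($F = \left(-144 + \frac{\sqrt{39214}}{28}\right) 77 = -11088 + \frac{11 \sqrt{39214}}{4} \approx -10543.0$)
$l = 46894$ ($l = -2 + 46896 = 46894$)
$\frac{F}{l} = \frac{-11088 + \frac{11 \sqrt{39214}}{4}}{46894} = \left(-11088 + \frac{11 \sqrt{39214}}{4}\right) \frac{1}{46894} = - \frac{5544}{23447} + \frac{11 \sqrt{39214}}{187576}$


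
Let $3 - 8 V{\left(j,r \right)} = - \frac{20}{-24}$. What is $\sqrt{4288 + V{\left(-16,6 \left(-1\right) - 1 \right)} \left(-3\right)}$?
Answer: $\frac{\sqrt{68595}}{4} \approx 65.477$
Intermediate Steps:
$V{\left(j,r \right)} = \frac{13}{48}$ ($V{\left(j,r \right)} = \frac{3}{8} - \frac{\left(-20\right) \frac{1}{-24}}{8} = \frac{3}{8} - \frac{\left(-20\right) \left(- \frac{1}{24}\right)}{8} = \frac{3}{8} - \frac{5}{48} = \frac{13}{48}$)
$\sqrt{4288 + V{\left(-16,6 \left(-1\right) - 1 \right)} \left(-3\right)} = \sqrt{4288 + \frac{13}{48} \left(-3\right)} = \sqrt{4288 - \frac{13}{16}} = \sqrt{\frac{68595}{16}} = \frac{\sqrt{68595}}{4}$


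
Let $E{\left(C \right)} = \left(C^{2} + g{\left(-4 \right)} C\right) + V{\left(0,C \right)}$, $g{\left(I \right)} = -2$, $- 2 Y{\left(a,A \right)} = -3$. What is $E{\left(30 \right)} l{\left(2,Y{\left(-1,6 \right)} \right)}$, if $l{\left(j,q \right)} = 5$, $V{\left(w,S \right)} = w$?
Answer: $4200$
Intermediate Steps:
$Y{\left(a,A \right)} = \frac{3}{2}$ ($Y{\left(a,A \right)} = \left(- \frac{1}{2}\right) \left(-3\right) = \frac{3}{2}$)
$E{\left(C \right)} = C^{2} - 2 C$ ($E{\left(C \right)} = \left(C^{2} - 2 C\right) + 0 = C^{2} - 2 C$)
$E{\left(30 \right)} l{\left(2,Y{\left(-1,6 \right)} \right)} = 30 \left(-2 + 30\right) 5 = 30 \cdot 28 \cdot 5 = 840 \cdot 5 = 4200$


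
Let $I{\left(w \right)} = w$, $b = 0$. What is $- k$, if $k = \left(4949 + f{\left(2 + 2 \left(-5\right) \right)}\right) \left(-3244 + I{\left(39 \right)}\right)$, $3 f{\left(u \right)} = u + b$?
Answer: $\frac{47558995}{3} \approx 1.5853 \cdot 10^{7}$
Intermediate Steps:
$f{\left(u \right)} = \frac{u}{3}$ ($f{\left(u \right)} = \frac{u + 0}{3} = \frac{u}{3}$)
$k = - \frac{47558995}{3}$ ($k = \left(4949 + \frac{2 + 2 \left(-5\right)}{3}\right) \left(-3244 + 39\right) = \left(4949 + \frac{2 - 10}{3}\right) \left(-3205\right) = \left(4949 + \frac{1}{3} \left(-8\right)\right) \left(-3205\right) = \left(4949 - \frac{8}{3}\right) \left(-3205\right) = \frac{14839}{3} \left(-3205\right) = - \frac{47558995}{3} \approx -1.5853 \cdot 10^{7}$)
$- k = \left(-1\right) \left(- \frac{47558995}{3}\right) = \frac{47558995}{3}$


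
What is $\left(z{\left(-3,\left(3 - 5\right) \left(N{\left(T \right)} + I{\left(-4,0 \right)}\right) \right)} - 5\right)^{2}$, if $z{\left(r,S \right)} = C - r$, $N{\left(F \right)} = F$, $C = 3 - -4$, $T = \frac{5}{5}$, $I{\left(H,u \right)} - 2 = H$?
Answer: $25$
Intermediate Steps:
$I{\left(H,u \right)} = 2 + H$
$T = 1$ ($T = 5 \cdot \frac{1}{5} = 1$)
$C = 7$ ($C = 3 + 4 = 7$)
$z{\left(r,S \right)} = 7 - r$
$\left(z{\left(-3,\left(3 - 5\right) \left(N{\left(T \right)} + I{\left(-4,0 \right)}\right) \right)} - 5\right)^{2} = \left(\left(7 - -3\right) - 5\right)^{2} = \left(\left(7 + 3\right) - 5\right)^{2} = \left(10 - 5\right)^{2} = 5^{2} = 25$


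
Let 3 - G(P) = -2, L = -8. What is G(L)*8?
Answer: 40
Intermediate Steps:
G(P) = 5 (G(P) = 3 - 1*(-2) = 3 + 2 = 5)
G(L)*8 = 5*8 = 40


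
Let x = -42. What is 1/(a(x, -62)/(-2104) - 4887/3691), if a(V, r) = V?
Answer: -3882932/5063613 ≈ -0.76683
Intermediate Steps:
1/(a(x, -62)/(-2104) - 4887/3691) = 1/(-42/(-2104) - 4887/3691) = 1/(-42*(-1/2104) - 4887*1/3691) = 1/(21/1052 - 4887/3691) = 1/(-5063613/3882932) = -3882932/5063613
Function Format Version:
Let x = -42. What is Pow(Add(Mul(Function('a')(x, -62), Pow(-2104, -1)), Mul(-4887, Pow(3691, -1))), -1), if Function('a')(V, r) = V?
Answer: Rational(-3882932, 5063613) ≈ -0.76683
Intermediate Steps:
Pow(Add(Mul(Function('a')(x, -62), Pow(-2104, -1)), Mul(-4887, Pow(3691, -1))), -1) = Pow(Add(Mul(-42, Pow(-2104, -1)), Mul(-4887, Pow(3691, -1))), -1) = Pow(Add(Mul(-42, Rational(-1, 2104)), Mul(-4887, Rational(1, 3691))), -1) = Pow(Add(Rational(21, 1052), Rational(-4887, 3691)), -1) = Pow(Rational(-5063613, 3882932), -1) = Rational(-3882932, 5063613)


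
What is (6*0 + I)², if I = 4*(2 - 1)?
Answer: 16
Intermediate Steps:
I = 4 (I = 4*1 = 4)
(6*0 + I)² = (6*0 + 4)² = (0 + 4)² = 4² = 16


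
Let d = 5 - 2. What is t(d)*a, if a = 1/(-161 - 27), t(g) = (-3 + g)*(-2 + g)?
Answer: 0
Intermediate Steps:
d = 3
a = -1/188 (a = 1/(-188) = -1/188 ≈ -0.0053191)
t(d)*a = (6 + 3**2 - 5*3)*(-1/188) = (6 + 9 - 15)*(-1/188) = 0*(-1/188) = 0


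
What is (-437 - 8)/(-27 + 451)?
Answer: -445/424 ≈ -1.0495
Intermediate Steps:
(-437 - 8)/(-27 + 451) = -445/424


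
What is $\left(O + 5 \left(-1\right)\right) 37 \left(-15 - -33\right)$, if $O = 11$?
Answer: $3996$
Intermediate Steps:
$\left(O + 5 \left(-1\right)\right) 37 \left(-15 - -33\right) = \left(11 + 5 \left(-1\right)\right) 37 \left(-15 - -33\right) = \left(11 - 5\right) 37 \left(-15 + 33\right) = 6 \cdot 37 \cdot 18 = 222 \cdot 18 = 3996$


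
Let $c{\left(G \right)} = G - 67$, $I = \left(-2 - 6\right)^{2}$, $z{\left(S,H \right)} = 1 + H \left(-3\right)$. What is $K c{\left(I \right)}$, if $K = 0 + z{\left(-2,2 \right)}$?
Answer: $15$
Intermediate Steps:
$z{\left(S,H \right)} = 1 - 3 H$
$I = 64$ ($I = \left(-8\right)^{2} = 64$)
$K = -5$ ($K = 0 + \left(1 - 6\right) = 0 - 5 = -5$)
$c{\left(G \right)} = -67 + G$
$K c{\left(I \right)} = - 5 \left(-67 + 64\right) = \left(-5\right) \left(-3\right) = 15$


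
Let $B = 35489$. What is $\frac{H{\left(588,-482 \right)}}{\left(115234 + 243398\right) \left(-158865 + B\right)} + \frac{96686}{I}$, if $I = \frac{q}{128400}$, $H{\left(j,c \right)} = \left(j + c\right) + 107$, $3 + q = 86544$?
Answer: $\frac{61033156547845427063}{425460380112768} \approx 1.4345 \cdot 10^{5}$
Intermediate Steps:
$q = 86541$ ($q = -3 + 86544 = 86541$)
$H{\left(j,c \right)} = 107 + c + j$ ($H{\left(j,c \right)} = \left(c + j\right) + 107 = 107 + c + j$)
$I = \frac{28847}{42800}$ ($I = \frac{86541}{128400} = 86541 \cdot \frac{1}{128400} = \frac{28847}{42800} \approx 0.674$)
$\frac{H{\left(588,-482 \right)}}{\left(115234 + 243398\right) \left(-158865 + B\right)} + \frac{96686}{I} = \frac{107 - 482 + 588}{\left(115234 + 243398\right) \left(-158865 + 35489\right)} + \frac{96686}{\frac{28847}{42800}} = \frac{213}{358632 \left(-123376\right)} + 96686 \cdot \frac{42800}{28847} = \frac{213}{-44246581632} + \frac{4138160800}{28847} = 213 \left(- \frac{1}{44246581632}\right) + \frac{4138160800}{28847} = - \frac{71}{14748860544} + \frac{4138160800}{28847} = \frac{61033156547845427063}{425460380112768}$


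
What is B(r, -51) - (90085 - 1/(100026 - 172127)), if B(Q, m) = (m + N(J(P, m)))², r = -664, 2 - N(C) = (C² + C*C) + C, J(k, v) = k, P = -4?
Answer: -6067731757/72101 ≈ -84156.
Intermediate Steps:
N(C) = 2 - C - 2*C² (N(C) = 2 - ((C² + C*C) + C) = 2 - ((C² + C²) + C) = 2 - (2*C² + C) = 2 - (C + 2*C²) = 2 + (-C - 2*C²) = 2 - C - 2*C²)
B(Q, m) = (-26 + m)² (B(Q, m) = (m + (2 - 1*(-4) - 2*(-4)²))² = (m + (2 + 4 - 2*16))² = (m + (2 + 4 - 32))² = (m - 26)² = (-26 + m)²)
B(r, -51) - (90085 - 1/(100026 - 172127)) = (-26 - 51)² - (90085 - 1/(100026 - 172127)) = (-77)² - (90085 - 1/(-72101)) = 5929 - (90085 - 1*(-1/72101)) = 5929 - (90085 + 1/72101) = 5929 - 1*6495218586/72101 = 5929 - 6495218586/72101 = -6067731757/72101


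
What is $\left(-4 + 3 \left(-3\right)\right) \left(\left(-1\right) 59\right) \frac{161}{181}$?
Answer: $\frac{123487}{181} \approx 682.25$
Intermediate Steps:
$\left(-4 + 3 \left(-3\right)\right) \left(\left(-1\right) 59\right) \frac{161}{181} = \left(-4 - 9\right) \left(-59\right) 161 \cdot \frac{1}{181} = \left(-13\right) \left(-59\right) \frac{161}{181} = 767 \cdot \frac{161}{181} = \frac{123487}{181}$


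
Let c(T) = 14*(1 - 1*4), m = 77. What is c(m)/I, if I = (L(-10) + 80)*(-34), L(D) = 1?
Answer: 7/459 ≈ 0.015251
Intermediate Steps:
I = -2754 (I = (1 + 80)*(-34) = 81*(-34) = -2754)
c(T) = -42 (c(T) = 14*(1 - 4) = 14*(-3) = -42)
c(m)/I = -42/(-2754) = -42*(-1/2754) = 7/459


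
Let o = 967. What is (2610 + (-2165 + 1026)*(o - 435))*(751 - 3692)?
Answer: 1774417058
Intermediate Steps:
(2610 + (-2165 + 1026)*(o - 435))*(751 - 3692) = (2610 + (-2165 + 1026)*(967 - 435))*(751 - 3692) = (2610 - 1139*532)*(-2941) = (2610 - 605948)*(-2941) = -603338*(-2941) = 1774417058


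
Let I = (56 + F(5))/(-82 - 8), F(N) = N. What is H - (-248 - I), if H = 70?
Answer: 28559/90 ≈ 317.32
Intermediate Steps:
I = -61/90 (I = (56 + 5)/(-82 - 8) = 61/(-90) = 61*(-1/90) = -61/90 ≈ -0.67778)
H - (-248 - I) = 70 - (-248 - 1*(-61/90)) = 70 - (-248 + 61/90) = 70 - 1*(-22259/90) = 70 + 22259/90 = 28559/90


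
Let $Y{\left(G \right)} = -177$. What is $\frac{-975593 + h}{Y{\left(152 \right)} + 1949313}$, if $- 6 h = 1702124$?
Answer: $- \frac{3777841}{5847408} \approx -0.64607$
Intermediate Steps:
$h = - \frac{851062}{3}$ ($h = \left(- \frac{1}{6}\right) 1702124 = - \frac{851062}{3} \approx -2.8369 \cdot 10^{5}$)
$\frac{-975593 + h}{Y{\left(152 \right)} + 1949313} = \frac{-975593 - \frac{851062}{3}}{-177 + 1949313} = - \frac{3777841}{3 \cdot 1949136} = \left(- \frac{3777841}{3}\right) \frac{1}{1949136} = - \frac{3777841}{5847408}$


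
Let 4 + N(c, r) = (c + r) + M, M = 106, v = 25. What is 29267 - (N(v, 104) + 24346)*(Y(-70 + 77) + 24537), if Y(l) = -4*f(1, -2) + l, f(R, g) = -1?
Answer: -603286929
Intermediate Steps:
N(c, r) = 102 + c + r (N(c, r) = -4 + ((c + r) + 106) = -4 + (106 + c + r) = 102 + c + r)
Y(l) = 4 + l (Y(l) = -4*(-1) + l = 4 + l)
29267 - (N(v, 104) + 24346)*(Y(-70 + 77) + 24537) = 29267 - ((102 + 25 + 104) + 24346)*((4 + (-70 + 77)) + 24537) = 29267 - (231 + 24346)*((4 + 7) + 24537) = 29267 - 24577*(11 + 24537) = 29267 - 24577*24548 = 29267 - 1*603316196 = 29267 - 603316196 = -603286929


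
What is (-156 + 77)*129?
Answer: -10191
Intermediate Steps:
(-156 + 77)*129 = -79*129 = -10191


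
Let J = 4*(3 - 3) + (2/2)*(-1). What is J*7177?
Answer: -7177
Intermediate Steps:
J = -1 (J = 4*0 + (2*(½))*(-1) = 0 + 1*(-1) = 0 - 1 = -1)
J*7177 = -1*7177 = -7177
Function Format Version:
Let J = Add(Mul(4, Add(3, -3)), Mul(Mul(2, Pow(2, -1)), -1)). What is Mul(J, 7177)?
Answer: -7177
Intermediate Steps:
J = -1 (J = Add(Mul(4, 0), Mul(Mul(2, Rational(1, 2)), -1)) = Add(0, Mul(1, -1)) = Add(0, -1) = -1)
Mul(J, 7177) = Mul(-1, 7177) = -7177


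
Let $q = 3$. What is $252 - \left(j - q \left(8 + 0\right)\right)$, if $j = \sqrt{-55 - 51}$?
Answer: $276 - i \sqrt{106} \approx 276.0 - 10.296 i$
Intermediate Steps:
$j = i \sqrt{106}$ ($j = \sqrt{-106} = i \sqrt{106} \approx 10.296 i$)
$252 - \left(j - q \left(8 + 0\right)\right) = 252 + \left(3 \left(8 + 0\right) - i \sqrt{106}\right) = 252 + \left(3 \cdot 8 - i \sqrt{106}\right) = 252 + \left(24 - i \sqrt{106}\right) = 276 - i \sqrt{106}$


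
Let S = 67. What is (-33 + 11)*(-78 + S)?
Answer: 242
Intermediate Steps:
(-33 + 11)*(-78 + S) = (-33 + 11)*(-78 + 67) = -22*(-11) = 242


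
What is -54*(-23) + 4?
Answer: 1246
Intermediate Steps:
-54*(-23) + 4 = 1242 + 4 = 1246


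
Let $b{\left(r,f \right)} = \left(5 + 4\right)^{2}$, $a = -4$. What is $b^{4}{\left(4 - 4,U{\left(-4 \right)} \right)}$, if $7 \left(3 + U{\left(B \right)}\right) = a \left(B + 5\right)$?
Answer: $43046721$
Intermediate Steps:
$U{\left(B \right)} = - \frac{41}{7} - \frac{4 B}{7}$ ($U{\left(B \right)} = -3 + \frac{\left(-4\right) \left(B + 5\right)}{7} = -3 + \frac{\left(-4\right) \left(5 + B\right)}{7} = -3 + \frac{-20 - 4 B}{7} = -3 - \left(\frac{20}{7} + \frac{4 B}{7}\right) = - \frac{41}{7} - \frac{4 B}{7}$)
$b{\left(r,f \right)} = 81$ ($b{\left(r,f \right)} = 9^{2} = 81$)
$b^{4}{\left(4 - 4,U{\left(-4 \right)} \right)} = 81^{4} = 43046721$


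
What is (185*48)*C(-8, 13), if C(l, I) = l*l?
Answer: 568320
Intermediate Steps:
C(l, I) = l**2
(185*48)*C(-8, 13) = (185*48)*(-8)**2 = 8880*64 = 568320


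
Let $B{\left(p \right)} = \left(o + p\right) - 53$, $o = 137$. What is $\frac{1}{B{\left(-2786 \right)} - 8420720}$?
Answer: $- \frac{1}{8423422} \approx -1.1872 \cdot 10^{-7}$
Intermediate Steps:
$B{\left(p \right)} = 84 + p$ ($B{\left(p \right)} = \left(137 + p\right) - 53 = 84 + p$)
$\frac{1}{B{\left(-2786 \right)} - 8420720} = \frac{1}{\left(84 - 2786\right) - 8420720} = \frac{1}{-2702 - 8420720} = \frac{1}{-8423422} = - \frac{1}{8423422}$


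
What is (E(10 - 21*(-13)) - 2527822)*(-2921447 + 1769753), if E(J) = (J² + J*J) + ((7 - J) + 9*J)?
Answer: 2724185891862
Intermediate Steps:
E(J) = 7 + 2*J² + 8*J (E(J) = (J² + J²) + (7 + 8*J) = 2*J² + (7 + 8*J) = 7 + 2*J² + 8*J)
(E(10 - 21*(-13)) - 2527822)*(-2921447 + 1769753) = ((7 + 2*(10 - 21*(-13))² + 8*(10 - 21*(-13))) - 2527822)*(-2921447 + 1769753) = ((7 + 2*(10 + 273)² + 8*(10 + 273)) - 2527822)*(-1151694) = ((7 + 2*283² + 8*283) - 2527822)*(-1151694) = ((7 + 2*80089 + 2264) - 2527822)*(-1151694) = ((7 + 160178 + 2264) - 2527822)*(-1151694) = (162449 - 2527822)*(-1151694) = -2365373*(-1151694) = 2724185891862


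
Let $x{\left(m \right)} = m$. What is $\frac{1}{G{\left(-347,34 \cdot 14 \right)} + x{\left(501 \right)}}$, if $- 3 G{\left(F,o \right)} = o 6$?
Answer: $- \frac{1}{451} \approx -0.0022173$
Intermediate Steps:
$G{\left(F,o \right)} = - 2 o$ ($G{\left(F,o \right)} = - \frac{o 6}{3} = - \frac{6 o}{3} = - 2 o$)
$\frac{1}{G{\left(-347,34 \cdot 14 \right)} + x{\left(501 \right)}} = \frac{1}{- 2 \cdot 34 \cdot 14 + 501} = \frac{1}{\left(-2\right) 476 + 501} = \frac{1}{-952 + 501} = \frac{1}{-451} = - \frac{1}{451}$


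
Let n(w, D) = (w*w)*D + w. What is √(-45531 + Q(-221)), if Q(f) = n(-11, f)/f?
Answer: I*√2217867379/221 ≈ 213.1*I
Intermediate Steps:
n(w, D) = w + D*w² (n(w, D) = w²*D + w = D*w² + w = w + D*w²)
Q(f) = (-11 + 121*f)/f (Q(f) = (-11*(1 + f*(-11)))/f = (-11*(1 - 11*f))/f = (-11 + 121*f)/f)
√(-45531 + Q(-221)) = √(-45531 + (121 - 11/(-221))) = √(-45531 + (121 - 11*(-1/221))) = √(-45531 + (121 + 11/221)) = √(-45531 + 26752/221) = √(-10035599/221) = I*√2217867379/221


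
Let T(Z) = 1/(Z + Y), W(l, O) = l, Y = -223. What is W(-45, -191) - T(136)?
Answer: -3914/87 ≈ -44.989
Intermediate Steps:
T(Z) = 1/(-223 + Z) (T(Z) = 1/(Z - 223) = 1/(-223 + Z))
W(-45, -191) - T(136) = -45 - 1/(-223 + 136) = -45 - 1/(-87) = -45 - 1*(-1/87) = -45 + 1/87 = -3914/87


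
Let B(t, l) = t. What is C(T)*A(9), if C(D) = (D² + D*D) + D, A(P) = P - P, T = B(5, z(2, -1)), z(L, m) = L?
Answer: 0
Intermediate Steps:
T = 5
A(P) = 0
C(D) = D + 2*D² (C(D) = (D² + D²) + D = 2*D² + D = D + 2*D²)
C(T)*A(9) = (5*(1 + 2*5))*0 = (5*(1 + 10))*0 = (5*11)*0 = 55*0 = 0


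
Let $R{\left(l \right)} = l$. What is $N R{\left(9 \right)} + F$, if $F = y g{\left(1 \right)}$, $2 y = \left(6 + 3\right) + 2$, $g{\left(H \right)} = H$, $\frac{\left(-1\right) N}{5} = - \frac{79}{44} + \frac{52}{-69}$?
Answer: $\frac{121651}{1012} \approx 120.21$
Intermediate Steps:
$N = \frac{38695}{3036}$ ($N = - 5 \left(- \frac{79}{44} + \frac{52}{-69}\right) = - 5 \left(\left(-79\right) \frac{1}{44} + 52 \left(- \frac{1}{69}\right)\right) = - 5 \left(- \frac{79}{44} - \frac{52}{69}\right) = \left(-5\right) \left(- \frac{7739}{3036}\right) = \frac{38695}{3036} \approx 12.745$)
$y = \frac{11}{2}$ ($y = \frac{\left(6 + 3\right) + 2}{2} = \frac{9 + 2}{2} = \frac{1}{2} \cdot 11 = \frac{11}{2} \approx 5.5$)
$F = \frac{11}{2}$ ($F = \frac{11}{2} \cdot 1 = \frac{11}{2} \approx 5.5$)
$N R{\left(9 \right)} + F = \frac{38695}{3036} \cdot 9 + \frac{11}{2} = \frac{116085}{1012} + \frac{11}{2} = \frac{121651}{1012}$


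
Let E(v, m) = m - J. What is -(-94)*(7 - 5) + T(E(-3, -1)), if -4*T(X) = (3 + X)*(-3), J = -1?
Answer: 761/4 ≈ 190.25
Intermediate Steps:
E(v, m) = 1 + m (E(v, m) = m - 1*(-1) = m + 1 = 1 + m)
T(X) = 9/4 + 3*X/4 (T(X) = -(3 + X)*(-3)/4 = -(-9 - 3*X)/4 = 9/4 + 3*X/4)
-(-94)*(7 - 5) + T(E(-3, -1)) = -(-94)*(7 - 5) + (9/4 + 3*(1 - 1)/4) = -(-94)*2 + (9/4 + (¾)*0) = -47*(-4) + (9/4 + 0) = 188 + 9/4 = 761/4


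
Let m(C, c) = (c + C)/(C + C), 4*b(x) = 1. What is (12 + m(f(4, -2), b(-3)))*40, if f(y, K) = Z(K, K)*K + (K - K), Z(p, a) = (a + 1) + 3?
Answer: 1995/4 ≈ 498.75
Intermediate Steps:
Z(p, a) = 4 + a (Z(p, a) = (1 + a) + 3 = 4 + a)
b(x) = ¼ (b(x) = (¼)*1 = ¼)
f(y, K) = K*(4 + K) (f(y, K) = (4 + K)*K + (K - K) = K*(4 + K) + 0 = K*(4 + K))
m(C, c) = (C + c)/(2*C) (m(C, c) = (C + c)/((2*C)) = (C + c)*(1/(2*C)) = (C + c)/(2*C))
(12 + m(f(4, -2), b(-3)))*40 = (12 + (-2*(4 - 2) + ¼)/(2*((-2*(4 - 2)))))*40 = (12 + (-2*2 + ¼)/(2*((-2*2))))*40 = (12 + (½)*(-4 + ¼)/(-4))*40 = (12 + (½)*(-¼)*(-15/4))*40 = (12 + 15/32)*40 = (399/32)*40 = 1995/4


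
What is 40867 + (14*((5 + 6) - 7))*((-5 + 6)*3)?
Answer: 41035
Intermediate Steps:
40867 + (14*((5 + 6) - 7))*((-5 + 6)*3) = 40867 + (14*(11 - 7))*(1*3) = 40867 + (14*4)*3 = 40867 + 56*3 = 40867 + 168 = 41035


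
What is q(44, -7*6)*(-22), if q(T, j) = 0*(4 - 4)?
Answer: 0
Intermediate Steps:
q(T, j) = 0 (q(T, j) = 0*0 = 0)
q(44, -7*6)*(-22) = 0*(-22) = 0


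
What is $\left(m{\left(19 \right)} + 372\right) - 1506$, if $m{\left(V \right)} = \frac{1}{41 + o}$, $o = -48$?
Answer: $- \frac{7939}{7} \approx -1134.1$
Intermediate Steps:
$m{\left(V \right)} = - \frac{1}{7}$ ($m{\left(V \right)} = \frac{1}{41 - 48} = \frac{1}{-7} = - \frac{1}{7}$)
$\left(m{\left(19 \right)} + 372\right) - 1506 = \left(- \frac{1}{7} + 372\right) - 1506 = \frac{2603}{7} - 1506 = - \frac{7939}{7}$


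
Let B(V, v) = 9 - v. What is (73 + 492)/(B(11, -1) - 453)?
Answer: -565/443 ≈ -1.2754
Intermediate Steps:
(73 + 492)/(B(11, -1) - 453) = (73 + 492)/((9 - 1*(-1)) - 453) = 565/((9 + 1) - 453) = 565/(10 - 453) = 565/(-443) = 565*(-1/443) = -565/443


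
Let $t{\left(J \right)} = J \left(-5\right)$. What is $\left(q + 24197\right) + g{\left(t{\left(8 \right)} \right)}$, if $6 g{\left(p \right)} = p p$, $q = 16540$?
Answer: $\frac{123011}{3} \approx 41004.0$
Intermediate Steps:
$t{\left(J \right)} = - 5 J$
$g{\left(p \right)} = \frac{p^{2}}{6}$ ($g{\left(p \right)} = \frac{p p}{6} = \frac{p^{2}}{6}$)
$\left(q + 24197\right) + g{\left(t{\left(8 \right)} \right)} = \left(16540 + 24197\right) + \frac{\left(\left(-5\right) 8\right)^{2}}{6} = 40737 + \frac{\left(-40\right)^{2}}{6} = 40737 + \frac{1}{6} \cdot 1600 = 40737 + \frac{800}{3} = \frac{123011}{3}$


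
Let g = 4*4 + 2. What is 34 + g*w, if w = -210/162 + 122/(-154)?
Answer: -830/231 ≈ -3.5931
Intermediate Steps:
w = -4342/2079 (w = -210*1/162 + 122*(-1/154) = -35/27 - 61/77 = -4342/2079 ≈ -2.0885)
g = 18 (g = 16 + 2 = 18)
34 + g*w = 34 + 18*(-4342/2079) = 34 - 8684/231 = -830/231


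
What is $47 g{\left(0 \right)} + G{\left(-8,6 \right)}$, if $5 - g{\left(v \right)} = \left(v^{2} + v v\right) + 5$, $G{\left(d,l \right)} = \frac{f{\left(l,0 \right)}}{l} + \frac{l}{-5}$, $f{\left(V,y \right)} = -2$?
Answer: $- \frac{23}{15} \approx -1.5333$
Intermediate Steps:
$G{\left(d,l \right)} = - \frac{2}{l} - \frac{l}{5}$ ($G{\left(d,l \right)} = - \frac{2}{l} + \frac{l}{-5} = - \frac{2}{l} + l \left(- \frac{1}{5}\right) = - \frac{2}{l} - \frac{l}{5}$)
$g{\left(v \right)} = - 2 v^{2}$ ($g{\left(v \right)} = 5 - \left(\left(v^{2} + v v\right) + 5\right) = 5 - \left(\left(v^{2} + v^{2}\right) + 5\right) = 5 - \left(2 v^{2} + 5\right) = 5 - \left(5 + 2 v^{2}\right) = - 2 v^{2}$)
$47 g{\left(0 \right)} + G{\left(-8,6 \right)} = 47 \left(- 2 \cdot 0^{2}\right) - \left(\frac{6}{5} + \frac{2}{6}\right) = 47 \left(\left(-2\right) 0\right) - \frac{23}{15} = 47 \cdot 0 - \frac{23}{15} = 0 - \frac{23}{15} = - \frac{23}{15}$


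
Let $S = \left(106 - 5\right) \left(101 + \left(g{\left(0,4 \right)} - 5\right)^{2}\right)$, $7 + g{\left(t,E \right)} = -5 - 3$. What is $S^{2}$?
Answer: $2560461201$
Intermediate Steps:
$g{\left(t,E \right)} = -15$ ($g{\left(t,E \right)} = -7 - 8 = -15$)
$S = 50601$ ($S = \left(106 - 5\right) \left(101 + \left(-15 - 5\right)^{2}\right) = 101 \left(101 + \left(-20\right)^{2}\right) = 101 \left(101 + 400\right) = 101 \cdot 501 = 50601$)
$S^{2} = 50601^{2} = 2560461201$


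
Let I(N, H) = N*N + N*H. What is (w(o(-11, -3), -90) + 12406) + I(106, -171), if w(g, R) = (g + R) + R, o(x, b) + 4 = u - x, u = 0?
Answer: 5343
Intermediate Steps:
I(N, H) = N**2 + H*N
o(x, b) = -4 - x (o(x, b) = -4 + (0 - x) = -4 - x)
w(g, R) = g + 2*R (w(g, R) = (R + g) + R = g + 2*R)
(w(o(-11, -3), -90) + 12406) + I(106, -171) = (((-4 - 1*(-11)) + 2*(-90)) + 12406) + 106*(-171 + 106) = (((-4 + 11) - 180) + 12406) + 106*(-65) = ((7 - 180) + 12406) - 6890 = (-173 + 12406) - 6890 = 12233 - 6890 = 5343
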